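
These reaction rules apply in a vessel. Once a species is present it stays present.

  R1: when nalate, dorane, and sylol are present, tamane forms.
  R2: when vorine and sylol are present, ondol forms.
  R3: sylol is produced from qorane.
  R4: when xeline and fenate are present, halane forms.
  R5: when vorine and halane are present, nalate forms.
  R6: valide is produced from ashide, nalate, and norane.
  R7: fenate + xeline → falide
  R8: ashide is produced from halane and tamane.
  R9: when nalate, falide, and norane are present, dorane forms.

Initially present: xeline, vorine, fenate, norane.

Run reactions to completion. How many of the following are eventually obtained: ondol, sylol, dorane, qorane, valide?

1

xeline and fenate present → halane forms (R4).
fenate and xeline present → falide forms (R7).
vorine and halane present → nalate forms (R5).
nalate, falide, and norane present → dorane forms (R9).
ondol would need vorine and sylol (R2), but sylol never forms.
sylol would need qorane (R3), but qorane never forms.
dorane: reached.
No rule produces qorane, and it is not given.
valide would need ashide, nalate, and norane (R6), but ashide never forms.
Reached: dorane — 1 of the 5.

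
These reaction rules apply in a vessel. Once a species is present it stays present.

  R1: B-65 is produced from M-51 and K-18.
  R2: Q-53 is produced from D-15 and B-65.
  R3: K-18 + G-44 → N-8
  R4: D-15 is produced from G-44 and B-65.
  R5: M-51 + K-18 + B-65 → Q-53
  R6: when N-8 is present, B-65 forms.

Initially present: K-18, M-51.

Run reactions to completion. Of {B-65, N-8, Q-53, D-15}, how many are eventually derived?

2

M-51 and K-18 present → B-65 forms (R1).
M-51, K-18, and B-65 present → Q-53 forms (R5).
B-65: reached.
N-8 would need K-18 and G-44 (R3), but G-44 never forms.
Q-53: reached.
D-15 would need G-44 and B-65 (R4), but G-44 never forms.
Reached: B-65 and Q-53 — 2 of the 4.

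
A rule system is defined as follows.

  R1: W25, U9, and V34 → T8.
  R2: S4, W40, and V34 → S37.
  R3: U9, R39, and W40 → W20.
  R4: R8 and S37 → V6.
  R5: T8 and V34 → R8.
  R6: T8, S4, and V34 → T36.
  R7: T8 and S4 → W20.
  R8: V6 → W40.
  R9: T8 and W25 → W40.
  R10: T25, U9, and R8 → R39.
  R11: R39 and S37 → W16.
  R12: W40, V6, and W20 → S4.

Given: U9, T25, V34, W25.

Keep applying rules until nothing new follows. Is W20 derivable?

Yes

From W25, U9, and V34, R1 gives T8.
T8 and W25 hold, so W40 follows (R9).
From T8 and V34, R5 gives R8.
From T25, U9, and R8, R10 gives R39.
From U9, R39, and W40, R3 gives W20.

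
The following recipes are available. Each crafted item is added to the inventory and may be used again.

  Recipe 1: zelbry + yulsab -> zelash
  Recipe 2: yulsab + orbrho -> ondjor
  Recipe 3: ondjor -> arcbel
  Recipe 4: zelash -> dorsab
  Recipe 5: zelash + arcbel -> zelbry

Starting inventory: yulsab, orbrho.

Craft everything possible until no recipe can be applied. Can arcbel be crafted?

yulsab + orbrho -> ondjor (Recipe 2).
ondjor -> arcbel (Recipe 3).

Yes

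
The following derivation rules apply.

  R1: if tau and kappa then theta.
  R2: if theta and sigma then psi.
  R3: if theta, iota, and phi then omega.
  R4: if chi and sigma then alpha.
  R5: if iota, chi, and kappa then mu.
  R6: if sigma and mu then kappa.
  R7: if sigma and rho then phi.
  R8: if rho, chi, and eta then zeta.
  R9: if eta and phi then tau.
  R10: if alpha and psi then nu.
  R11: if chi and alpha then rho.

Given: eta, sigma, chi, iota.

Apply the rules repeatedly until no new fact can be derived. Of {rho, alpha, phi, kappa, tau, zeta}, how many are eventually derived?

5

From chi and sigma, R4 gives alpha.
From chi and alpha, R11 gives rho.
From rho, chi, and eta, R8 gives zeta.
From sigma and rho, R7 gives phi.
eta and phi hold, so tau follows (R9).
rho: reached.
alpha: reached.
phi: reached.
kappa would need sigma and mu (R6), but mu is never established.
tau: reached.
zeta: reached.
Reached: rho, alpha, phi, tau, and zeta — 5 of the 6.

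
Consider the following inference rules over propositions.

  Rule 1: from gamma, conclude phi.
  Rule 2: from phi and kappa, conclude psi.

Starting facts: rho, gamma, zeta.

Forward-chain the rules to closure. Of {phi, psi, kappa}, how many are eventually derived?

From gamma, Rule 1 gives phi.
phi: reached.
psi would need phi and kappa (Rule 2), but kappa is never established.
No rule produces kappa, and it is not given.
Reached: phi — 1 of the 3.

1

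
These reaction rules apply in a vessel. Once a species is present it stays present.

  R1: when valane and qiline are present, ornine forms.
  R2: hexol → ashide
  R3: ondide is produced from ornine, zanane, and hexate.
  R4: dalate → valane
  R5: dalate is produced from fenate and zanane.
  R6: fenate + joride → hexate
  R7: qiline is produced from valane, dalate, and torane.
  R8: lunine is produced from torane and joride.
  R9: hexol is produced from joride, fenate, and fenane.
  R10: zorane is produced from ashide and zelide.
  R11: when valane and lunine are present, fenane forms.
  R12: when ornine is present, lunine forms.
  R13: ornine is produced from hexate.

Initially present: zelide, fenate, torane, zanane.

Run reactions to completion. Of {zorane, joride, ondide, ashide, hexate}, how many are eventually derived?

0

zorane would need ashide and zelide (R10), but ashide never forms.
No rule produces joride, and it is not given.
ondide would need ornine, zanane, and hexate (R3), but hexate never forms.
ashide would need hexol (R2), but hexol never forms.
hexate would need fenate and joride (R6), but joride never forms.
None of the 5 are reached.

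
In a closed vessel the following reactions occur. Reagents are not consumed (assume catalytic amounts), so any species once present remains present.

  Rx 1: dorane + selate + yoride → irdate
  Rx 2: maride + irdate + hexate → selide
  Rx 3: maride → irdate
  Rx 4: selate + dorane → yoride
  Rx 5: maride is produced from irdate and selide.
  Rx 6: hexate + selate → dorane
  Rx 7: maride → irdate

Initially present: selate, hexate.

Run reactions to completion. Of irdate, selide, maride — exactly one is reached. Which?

irdate

hexate and selate present → dorane forms (Rx 6).
selate and dorane present → yoride forms (Rx 4).
dorane, selate, and yoride present → irdate forms (Rx 1).
selide would need maride, irdate, and hexate (Rx 2), but maride never forms. maride would need irdate and selide (Rx 5), but selide never forms.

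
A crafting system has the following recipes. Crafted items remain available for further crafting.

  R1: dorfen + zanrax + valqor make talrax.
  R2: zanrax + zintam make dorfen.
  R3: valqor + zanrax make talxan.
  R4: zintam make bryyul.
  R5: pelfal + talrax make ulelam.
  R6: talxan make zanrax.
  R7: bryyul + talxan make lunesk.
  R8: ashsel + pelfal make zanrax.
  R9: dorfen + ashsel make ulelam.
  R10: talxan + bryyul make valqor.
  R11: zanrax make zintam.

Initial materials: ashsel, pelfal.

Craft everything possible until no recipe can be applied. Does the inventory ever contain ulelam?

Yes

ashsel + pelfal → zanrax (R8).
zanrax → zintam (R11).
zanrax + zintam → dorfen (R2).
Using R9, dorfen and ashsel make ulelam.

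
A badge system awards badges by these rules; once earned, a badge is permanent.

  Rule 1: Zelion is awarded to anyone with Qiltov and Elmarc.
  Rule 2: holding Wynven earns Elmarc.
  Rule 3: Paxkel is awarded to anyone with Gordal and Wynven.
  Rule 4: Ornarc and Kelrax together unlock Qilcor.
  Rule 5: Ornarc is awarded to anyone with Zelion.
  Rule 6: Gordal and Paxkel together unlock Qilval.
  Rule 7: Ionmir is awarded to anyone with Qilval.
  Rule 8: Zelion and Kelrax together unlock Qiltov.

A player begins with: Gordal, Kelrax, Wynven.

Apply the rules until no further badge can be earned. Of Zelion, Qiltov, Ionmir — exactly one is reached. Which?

Ionmir

With Gordal and Wynven, Paxkel is earned (Rule 3).
With Gordal and Paxkel, Qilval is earned (Rule 6).
With Qilval, Ionmir is earned (Rule 7).
Zelion would need Qiltov and Elmarc (Rule 1), but Qiltov is never earned. Qiltov would need Zelion and Kelrax (Rule 8), but Zelion is never earned.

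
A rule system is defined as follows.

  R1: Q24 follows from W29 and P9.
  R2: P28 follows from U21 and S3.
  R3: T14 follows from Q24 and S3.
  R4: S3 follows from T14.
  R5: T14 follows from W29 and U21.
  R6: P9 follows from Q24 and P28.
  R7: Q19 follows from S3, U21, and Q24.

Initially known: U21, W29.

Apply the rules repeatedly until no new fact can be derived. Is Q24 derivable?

Q24 would need W29 and P9 (R1), but P9 is never established.

No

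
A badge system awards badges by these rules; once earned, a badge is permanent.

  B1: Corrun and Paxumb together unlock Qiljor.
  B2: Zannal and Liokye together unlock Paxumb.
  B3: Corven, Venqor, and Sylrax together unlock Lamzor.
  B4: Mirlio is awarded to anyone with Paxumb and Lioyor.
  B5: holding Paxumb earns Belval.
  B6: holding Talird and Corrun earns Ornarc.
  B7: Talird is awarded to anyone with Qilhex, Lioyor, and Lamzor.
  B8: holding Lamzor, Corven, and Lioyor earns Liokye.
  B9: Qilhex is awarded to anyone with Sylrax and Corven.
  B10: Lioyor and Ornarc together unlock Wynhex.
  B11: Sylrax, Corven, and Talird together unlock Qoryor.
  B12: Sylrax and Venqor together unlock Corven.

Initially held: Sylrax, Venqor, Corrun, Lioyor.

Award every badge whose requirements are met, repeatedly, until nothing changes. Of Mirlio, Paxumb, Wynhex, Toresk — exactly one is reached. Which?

With Sylrax and Venqor, Corven is earned (B12).
With Sylrax and Corven, Qilhex is earned (B9).
With Corven, Venqor, and Sylrax, Lamzor is earned (B3).
With Qilhex, Lioyor, and Lamzor, Talird is earned (B7).
With Talird and Corrun, Ornarc is earned (B6).
With Lioyor and Ornarc, Wynhex is earned (B10).
Paxumb would need Zannal and Liokye (B2), but Zannal is never earned. No rule produces Toresk, and it is not given. Mirlio would need Paxumb and Lioyor (B4), but Paxumb is never earned.

Wynhex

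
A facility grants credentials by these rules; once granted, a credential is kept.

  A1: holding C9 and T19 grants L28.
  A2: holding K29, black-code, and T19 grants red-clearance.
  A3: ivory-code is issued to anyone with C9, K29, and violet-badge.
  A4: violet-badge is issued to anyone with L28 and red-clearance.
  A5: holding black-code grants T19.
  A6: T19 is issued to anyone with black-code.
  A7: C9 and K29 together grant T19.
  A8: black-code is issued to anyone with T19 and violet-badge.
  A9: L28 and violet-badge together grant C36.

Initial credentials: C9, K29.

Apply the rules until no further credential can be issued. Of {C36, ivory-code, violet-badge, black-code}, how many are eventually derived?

C36 would need L28 and violet-badge (A9), but violet-badge is never granted.
ivory-code would need C9, K29, and violet-badge (A3), but violet-badge is never granted.
violet-badge would need L28 and red-clearance (A4), but red-clearance is never granted.
black-code would need T19 and violet-badge (A8), but violet-badge is never granted.
None of the 4 are reached.

0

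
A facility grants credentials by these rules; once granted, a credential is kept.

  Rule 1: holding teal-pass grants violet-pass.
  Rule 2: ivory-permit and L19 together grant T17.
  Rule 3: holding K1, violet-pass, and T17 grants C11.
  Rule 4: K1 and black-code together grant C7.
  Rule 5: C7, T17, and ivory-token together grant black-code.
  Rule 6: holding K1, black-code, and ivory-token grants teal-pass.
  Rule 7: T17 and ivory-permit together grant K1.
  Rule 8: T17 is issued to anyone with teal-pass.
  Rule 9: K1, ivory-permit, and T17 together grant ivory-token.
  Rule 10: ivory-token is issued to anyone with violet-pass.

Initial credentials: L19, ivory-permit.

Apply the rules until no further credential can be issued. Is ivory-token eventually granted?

Holding ivory-permit and L19 grants T17 (Rule 2).
Holding T17 and ivory-permit grants K1 (Rule 7).
Holding K1, ivory-permit, and T17 grants ivory-token (Rule 9).

Yes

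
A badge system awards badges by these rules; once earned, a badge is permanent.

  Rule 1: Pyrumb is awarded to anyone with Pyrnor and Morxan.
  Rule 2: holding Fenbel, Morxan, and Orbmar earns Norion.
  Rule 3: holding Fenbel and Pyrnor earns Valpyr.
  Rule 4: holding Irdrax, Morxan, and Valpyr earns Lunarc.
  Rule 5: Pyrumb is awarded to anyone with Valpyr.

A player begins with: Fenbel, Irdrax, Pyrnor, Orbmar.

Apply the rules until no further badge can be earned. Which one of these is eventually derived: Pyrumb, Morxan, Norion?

With Fenbel and Pyrnor, Valpyr is earned (Rule 3).
With Valpyr, Pyrumb is earned (Rule 5).
No rule produces Morxan, and it is not given. Norion would need Fenbel, Morxan, and Orbmar (Rule 2), but Morxan is never earned.

Pyrumb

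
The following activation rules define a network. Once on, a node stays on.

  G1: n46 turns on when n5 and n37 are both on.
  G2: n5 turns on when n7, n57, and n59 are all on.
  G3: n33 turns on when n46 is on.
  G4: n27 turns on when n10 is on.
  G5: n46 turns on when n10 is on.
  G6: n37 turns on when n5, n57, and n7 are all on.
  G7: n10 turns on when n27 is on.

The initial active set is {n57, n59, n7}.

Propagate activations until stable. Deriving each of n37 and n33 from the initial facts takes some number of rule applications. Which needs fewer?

n37: G2: n7, n57, and n59 on → n5 on. n5, n57, and n7 are on, so n37 turns on (G6). [2 rule applications]
n33: G2: n7, n57, and n59 on → n5 on. G6: n5, n57, and n7 on → n37 on. G1: n5 and n37 on → n46 on. n46 is on, so n33 turns on (G3). [4 rule applications]
n37 needs fewer.

n37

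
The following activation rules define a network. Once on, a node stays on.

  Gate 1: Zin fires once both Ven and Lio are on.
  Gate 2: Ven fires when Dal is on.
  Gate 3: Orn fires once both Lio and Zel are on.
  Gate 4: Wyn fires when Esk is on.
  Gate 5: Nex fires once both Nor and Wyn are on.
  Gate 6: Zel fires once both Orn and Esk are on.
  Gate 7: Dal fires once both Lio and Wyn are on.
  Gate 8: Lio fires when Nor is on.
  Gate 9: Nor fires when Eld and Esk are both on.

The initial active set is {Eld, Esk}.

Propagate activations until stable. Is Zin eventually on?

Yes

Eld and Esk are on, so Nor fires (Gate 9).
Gate 4: Esk on → Wyn on.
Nor is on, so Lio fires (Gate 8).
Gate 7: Lio and Wyn on → Dal on.
Gate 2: Dal on → Ven on.
Ven and Lio are on, so Zin fires (Gate 1).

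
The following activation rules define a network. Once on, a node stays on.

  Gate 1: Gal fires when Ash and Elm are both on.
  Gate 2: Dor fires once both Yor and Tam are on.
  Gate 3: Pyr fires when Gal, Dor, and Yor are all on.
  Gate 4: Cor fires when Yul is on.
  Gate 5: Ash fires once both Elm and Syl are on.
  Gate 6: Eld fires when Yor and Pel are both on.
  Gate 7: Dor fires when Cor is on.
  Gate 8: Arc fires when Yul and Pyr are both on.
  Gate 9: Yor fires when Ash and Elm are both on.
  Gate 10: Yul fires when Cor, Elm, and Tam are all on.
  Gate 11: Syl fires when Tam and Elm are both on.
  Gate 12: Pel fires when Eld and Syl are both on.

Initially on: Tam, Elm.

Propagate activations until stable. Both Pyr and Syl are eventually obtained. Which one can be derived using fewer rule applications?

Syl: Gate 11: Tam and Elm on → Syl on. [1 rule application]
Pyr: Gate 11: Tam and Elm on → Syl on. Elm and Syl are on, so Ash fires (Gate 5). Gate 1: Ash and Elm on → Gal on. Gate 9: Ash and Elm on → Yor on. Yor and Tam are on, so Dor fires (Gate 2). Gate 3: Gal, Dor, and Yor on → Pyr on. [6 rule applications]
Syl needs fewer.

Syl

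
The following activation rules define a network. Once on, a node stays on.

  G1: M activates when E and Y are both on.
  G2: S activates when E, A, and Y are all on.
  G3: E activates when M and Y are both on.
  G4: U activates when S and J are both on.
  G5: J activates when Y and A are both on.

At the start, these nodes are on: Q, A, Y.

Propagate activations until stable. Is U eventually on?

U would need S and J (G4), but S never turns on.

No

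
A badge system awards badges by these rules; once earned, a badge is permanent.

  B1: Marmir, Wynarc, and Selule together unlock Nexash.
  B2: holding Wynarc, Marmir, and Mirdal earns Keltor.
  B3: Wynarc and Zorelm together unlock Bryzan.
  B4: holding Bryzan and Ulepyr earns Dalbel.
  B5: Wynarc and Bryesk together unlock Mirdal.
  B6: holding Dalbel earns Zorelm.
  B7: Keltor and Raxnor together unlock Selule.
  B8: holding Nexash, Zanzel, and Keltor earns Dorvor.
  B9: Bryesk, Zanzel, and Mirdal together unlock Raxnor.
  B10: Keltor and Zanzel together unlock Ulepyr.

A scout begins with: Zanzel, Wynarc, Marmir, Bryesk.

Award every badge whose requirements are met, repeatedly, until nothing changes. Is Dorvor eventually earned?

With Wynarc and Bryesk, Mirdal is earned (B5).
With Bryesk, Zanzel, and Mirdal, Raxnor is earned (B9).
With Wynarc, Marmir, and Mirdal, Keltor is earned (B2).
With Keltor and Raxnor, Selule is earned (B7).
With Marmir, Wynarc, and Selule, Nexash is earned (B1).
With Nexash, Zanzel, and Keltor, Dorvor is earned (B8).

Yes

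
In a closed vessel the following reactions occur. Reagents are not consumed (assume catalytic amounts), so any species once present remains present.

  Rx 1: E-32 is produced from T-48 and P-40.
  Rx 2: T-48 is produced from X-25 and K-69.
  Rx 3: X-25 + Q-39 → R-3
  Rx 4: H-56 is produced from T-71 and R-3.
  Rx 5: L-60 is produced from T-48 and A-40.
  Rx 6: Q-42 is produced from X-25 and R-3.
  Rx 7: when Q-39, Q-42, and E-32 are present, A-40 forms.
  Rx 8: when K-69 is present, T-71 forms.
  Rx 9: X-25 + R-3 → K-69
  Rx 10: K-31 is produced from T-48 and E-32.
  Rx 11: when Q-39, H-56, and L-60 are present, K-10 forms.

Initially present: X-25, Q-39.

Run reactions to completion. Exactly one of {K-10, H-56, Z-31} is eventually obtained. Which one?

H-56

X-25 and Q-39 present → R-3 forms (Rx 3).
X-25 and R-3 present → K-69 forms (Rx 9).
K-69 present → T-71 forms (Rx 8).
T-71 and R-3 present → H-56 forms (Rx 4).
K-10 would need Q-39, H-56, and L-60 (Rx 11), but L-60 never forms. No rule produces Z-31, and it is not given.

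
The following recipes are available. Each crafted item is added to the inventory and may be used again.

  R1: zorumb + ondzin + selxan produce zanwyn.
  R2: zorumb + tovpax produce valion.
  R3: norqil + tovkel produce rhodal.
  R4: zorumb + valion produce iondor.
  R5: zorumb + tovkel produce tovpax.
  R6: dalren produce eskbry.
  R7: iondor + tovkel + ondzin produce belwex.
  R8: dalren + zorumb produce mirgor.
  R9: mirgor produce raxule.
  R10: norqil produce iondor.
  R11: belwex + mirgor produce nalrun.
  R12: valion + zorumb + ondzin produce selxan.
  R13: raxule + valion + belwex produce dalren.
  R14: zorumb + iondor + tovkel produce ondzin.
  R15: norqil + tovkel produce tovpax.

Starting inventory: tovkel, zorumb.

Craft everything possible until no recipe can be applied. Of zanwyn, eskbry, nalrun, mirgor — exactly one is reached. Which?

zorumb + tovkel → tovpax (R5).
zorumb + tovpax → valion (R2).
Using R4, zorumb and valion make iondor.
Using R14, zorumb, iondor, and tovkel make ondzin.
Using R12, valion, zorumb, and ondzin make selxan.
Using R1, zorumb, ondzin, and selxan make zanwyn.
mirgor would need dalren and zorumb (R8), but dalren is never obtained. nalrun would need belwex and mirgor (R11), but mirgor is never obtained. eskbry would need dalren (R6), but dalren is never obtained.

zanwyn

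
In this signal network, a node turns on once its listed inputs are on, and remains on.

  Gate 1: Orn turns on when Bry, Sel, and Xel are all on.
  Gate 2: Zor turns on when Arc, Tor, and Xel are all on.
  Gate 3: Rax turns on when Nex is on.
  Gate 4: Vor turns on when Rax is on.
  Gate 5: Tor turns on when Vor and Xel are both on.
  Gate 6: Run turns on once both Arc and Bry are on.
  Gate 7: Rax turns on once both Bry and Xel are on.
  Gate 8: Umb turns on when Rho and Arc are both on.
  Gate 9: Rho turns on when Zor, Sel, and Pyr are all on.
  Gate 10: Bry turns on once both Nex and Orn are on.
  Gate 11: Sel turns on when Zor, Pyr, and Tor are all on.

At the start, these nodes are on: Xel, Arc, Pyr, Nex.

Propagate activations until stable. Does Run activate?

Run would need Arc and Bry (Gate 6), but Bry never turns on.

No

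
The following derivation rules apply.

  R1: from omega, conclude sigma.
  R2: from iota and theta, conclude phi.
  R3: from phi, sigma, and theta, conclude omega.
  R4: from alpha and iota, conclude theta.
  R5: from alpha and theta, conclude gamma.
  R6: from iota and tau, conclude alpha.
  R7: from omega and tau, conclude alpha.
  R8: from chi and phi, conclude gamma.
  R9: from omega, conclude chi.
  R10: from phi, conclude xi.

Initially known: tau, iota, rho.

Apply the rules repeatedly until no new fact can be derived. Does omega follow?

omega would need phi, sigma, and theta (R3), but sigma is never established.

No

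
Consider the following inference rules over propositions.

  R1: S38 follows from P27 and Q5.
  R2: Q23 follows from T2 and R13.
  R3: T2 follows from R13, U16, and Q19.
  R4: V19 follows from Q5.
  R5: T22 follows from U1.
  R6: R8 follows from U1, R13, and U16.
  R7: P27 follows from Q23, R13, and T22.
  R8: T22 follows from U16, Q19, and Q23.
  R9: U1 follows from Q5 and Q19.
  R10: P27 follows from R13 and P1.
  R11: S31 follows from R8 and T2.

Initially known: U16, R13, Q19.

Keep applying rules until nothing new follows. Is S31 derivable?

S31 would need R8 and T2 (R11), but R8 is never established.

No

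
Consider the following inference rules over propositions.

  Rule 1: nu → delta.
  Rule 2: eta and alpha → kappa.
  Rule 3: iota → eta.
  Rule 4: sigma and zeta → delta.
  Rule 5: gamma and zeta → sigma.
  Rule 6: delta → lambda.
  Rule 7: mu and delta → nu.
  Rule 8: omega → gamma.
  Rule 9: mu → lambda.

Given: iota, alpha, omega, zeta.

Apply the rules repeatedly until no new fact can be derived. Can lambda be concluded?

Yes

omega holds, so gamma follows (Rule 8).
From gamma and zeta, Rule 5 gives sigma.
From sigma and zeta, Rule 4 gives delta.
From delta, Rule 6 gives lambda.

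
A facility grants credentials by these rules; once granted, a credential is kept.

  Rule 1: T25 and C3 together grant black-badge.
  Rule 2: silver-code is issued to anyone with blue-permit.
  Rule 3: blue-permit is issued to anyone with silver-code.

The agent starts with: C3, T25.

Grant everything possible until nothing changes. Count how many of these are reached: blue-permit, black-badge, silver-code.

1

Holding T25 and C3 grants black-badge (Rule 1).
blue-permit would need silver-code (Rule 3), but silver-code is never granted.
black-badge: reached.
silver-code would need blue-permit (Rule 2), but blue-permit is never granted.
Reached: black-badge — 1 of the 3.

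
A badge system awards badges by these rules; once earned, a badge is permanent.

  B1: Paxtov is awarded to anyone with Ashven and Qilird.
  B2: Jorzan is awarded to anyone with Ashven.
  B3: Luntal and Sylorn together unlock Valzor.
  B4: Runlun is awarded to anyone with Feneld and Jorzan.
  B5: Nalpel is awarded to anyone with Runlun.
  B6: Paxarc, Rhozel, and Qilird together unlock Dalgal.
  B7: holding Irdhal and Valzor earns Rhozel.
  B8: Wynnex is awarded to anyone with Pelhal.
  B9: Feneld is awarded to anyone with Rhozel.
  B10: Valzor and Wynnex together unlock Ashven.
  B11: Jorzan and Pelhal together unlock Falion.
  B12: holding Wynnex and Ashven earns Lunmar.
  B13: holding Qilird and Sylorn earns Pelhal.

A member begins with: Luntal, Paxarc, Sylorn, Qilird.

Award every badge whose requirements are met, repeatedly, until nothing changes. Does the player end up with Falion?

With Luntal and Sylorn, Valzor is earned (B3).
With Qilird and Sylorn, Pelhal is earned (B13).
With Pelhal, Wynnex is earned (B8).
With Valzor and Wynnex, Ashven is earned (B10).
With Ashven, Jorzan is earned (B2).
With Jorzan and Pelhal, Falion is earned (B11).

Yes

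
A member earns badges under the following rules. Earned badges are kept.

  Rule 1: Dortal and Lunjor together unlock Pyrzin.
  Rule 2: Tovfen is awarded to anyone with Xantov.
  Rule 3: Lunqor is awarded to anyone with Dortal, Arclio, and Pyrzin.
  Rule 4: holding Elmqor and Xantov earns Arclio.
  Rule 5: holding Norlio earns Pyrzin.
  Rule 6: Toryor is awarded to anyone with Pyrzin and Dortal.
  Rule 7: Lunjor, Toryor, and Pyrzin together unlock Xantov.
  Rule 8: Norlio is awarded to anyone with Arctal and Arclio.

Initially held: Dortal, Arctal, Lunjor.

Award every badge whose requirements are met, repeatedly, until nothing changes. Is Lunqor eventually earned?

No

Lunqor would need Dortal, Arclio, and Pyrzin (Rule 3), but Arclio is never earned.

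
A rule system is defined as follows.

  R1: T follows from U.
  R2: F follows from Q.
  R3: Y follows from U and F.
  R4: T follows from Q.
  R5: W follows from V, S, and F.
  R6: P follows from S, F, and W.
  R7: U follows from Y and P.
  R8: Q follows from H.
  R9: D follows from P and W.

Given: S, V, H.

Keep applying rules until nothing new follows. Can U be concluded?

No

U would need Y and P (R7), but Y is never established.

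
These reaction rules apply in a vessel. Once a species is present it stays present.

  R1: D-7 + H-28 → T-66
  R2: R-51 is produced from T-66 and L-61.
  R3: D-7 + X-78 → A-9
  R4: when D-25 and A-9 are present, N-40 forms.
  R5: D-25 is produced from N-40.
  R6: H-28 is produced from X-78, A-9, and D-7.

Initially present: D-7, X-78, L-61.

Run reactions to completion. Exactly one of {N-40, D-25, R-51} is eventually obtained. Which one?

D-7 and X-78 present → A-9 forms (R3).
X-78, A-9, and D-7 present → H-28 forms (R6).
D-7 and H-28 present → T-66 forms (R1).
T-66 and L-61 present → R-51 forms (R2).
D-25 would need N-40 (R5), but N-40 never forms. N-40 would need D-25 and A-9 (R4), but D-25 never forms.

R-51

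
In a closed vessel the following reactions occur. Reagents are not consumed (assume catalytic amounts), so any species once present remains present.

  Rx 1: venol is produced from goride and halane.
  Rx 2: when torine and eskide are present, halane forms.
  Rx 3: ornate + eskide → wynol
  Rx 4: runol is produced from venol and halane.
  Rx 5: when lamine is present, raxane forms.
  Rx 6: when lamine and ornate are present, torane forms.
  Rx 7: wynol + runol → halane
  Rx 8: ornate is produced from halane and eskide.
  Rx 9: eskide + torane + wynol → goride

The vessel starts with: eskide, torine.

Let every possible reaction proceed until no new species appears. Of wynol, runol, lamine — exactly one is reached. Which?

torine and eskide present → halane forms (Rx 2).
halane and eskide present → ornate forms (Rx 8).
ornate and eskide present → wynol forms (Rx 3).
runol would need venol and halane (Rx 4), but venol never forms. No rule produces lamine, and it is not given.

wynol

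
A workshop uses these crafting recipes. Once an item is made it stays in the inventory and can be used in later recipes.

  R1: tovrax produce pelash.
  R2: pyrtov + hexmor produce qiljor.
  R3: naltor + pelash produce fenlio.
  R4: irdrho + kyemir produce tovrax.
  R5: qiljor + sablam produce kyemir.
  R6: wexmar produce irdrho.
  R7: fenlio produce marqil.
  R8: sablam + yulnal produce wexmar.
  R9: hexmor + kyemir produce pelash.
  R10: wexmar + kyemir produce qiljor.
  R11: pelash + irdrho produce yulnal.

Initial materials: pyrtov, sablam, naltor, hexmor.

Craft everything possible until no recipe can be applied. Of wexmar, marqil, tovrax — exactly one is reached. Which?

pyrtov + hexmor → qiljor (R2).
qiljor + sablam → kyemir (R5).
Using R9, hexmor and kyemir make pelash.
Using R3, naltor and pelash make fenlio.
Using R7, fenlio makes marqil.
wexmar would need sablam and yulnal (R8), but yulnal is never obtained. tovrax would need irdrho and kyemir (R4), but irdrho is never obtained.

marqil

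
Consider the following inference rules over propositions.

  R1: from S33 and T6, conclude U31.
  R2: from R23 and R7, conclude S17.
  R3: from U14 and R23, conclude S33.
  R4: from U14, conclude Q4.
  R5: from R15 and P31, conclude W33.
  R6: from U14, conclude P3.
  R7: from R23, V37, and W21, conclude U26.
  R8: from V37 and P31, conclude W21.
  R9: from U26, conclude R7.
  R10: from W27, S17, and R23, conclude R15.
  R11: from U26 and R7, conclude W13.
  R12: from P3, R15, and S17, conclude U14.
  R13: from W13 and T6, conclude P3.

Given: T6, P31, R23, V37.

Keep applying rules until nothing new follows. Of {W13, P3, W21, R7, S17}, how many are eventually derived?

From V37 and P31, R8 gives W21.
From R23, V37, and W21, R7 gives U26.
U26 holds, so R7 follows (R9).
From U26 and R7, R11 gives W13.
From R23 and R7, R2 gives S17.
W13 and T6 hold, so P3 follows (R13).
W13: reached.
P3: reached.
W21: reached.
R7: reached.
S17: reached.
All 5 are reached.

5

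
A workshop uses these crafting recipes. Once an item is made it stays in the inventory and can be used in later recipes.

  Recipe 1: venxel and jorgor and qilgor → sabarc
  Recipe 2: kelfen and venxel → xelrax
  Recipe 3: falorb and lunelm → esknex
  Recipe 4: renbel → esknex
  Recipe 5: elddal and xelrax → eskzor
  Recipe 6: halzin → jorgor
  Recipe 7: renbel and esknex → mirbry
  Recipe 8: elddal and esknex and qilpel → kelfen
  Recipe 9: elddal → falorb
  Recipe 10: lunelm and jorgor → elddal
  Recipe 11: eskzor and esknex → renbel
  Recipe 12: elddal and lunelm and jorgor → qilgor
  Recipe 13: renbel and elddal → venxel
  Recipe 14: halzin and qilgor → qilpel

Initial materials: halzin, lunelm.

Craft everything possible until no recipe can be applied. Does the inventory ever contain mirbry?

mirbry would need renbel and esknex (Recipe 7), but renbel is never obtained.

No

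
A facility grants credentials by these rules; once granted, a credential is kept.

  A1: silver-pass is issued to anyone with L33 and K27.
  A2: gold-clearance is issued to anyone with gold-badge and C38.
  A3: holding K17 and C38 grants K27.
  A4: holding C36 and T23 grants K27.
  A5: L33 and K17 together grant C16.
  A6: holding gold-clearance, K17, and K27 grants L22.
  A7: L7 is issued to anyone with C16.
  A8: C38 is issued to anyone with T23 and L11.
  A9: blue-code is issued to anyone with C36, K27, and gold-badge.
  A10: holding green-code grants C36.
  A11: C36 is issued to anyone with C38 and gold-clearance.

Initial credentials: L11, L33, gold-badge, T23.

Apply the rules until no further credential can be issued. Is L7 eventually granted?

L7 would need C16 (A7), but C16 is never granted.

No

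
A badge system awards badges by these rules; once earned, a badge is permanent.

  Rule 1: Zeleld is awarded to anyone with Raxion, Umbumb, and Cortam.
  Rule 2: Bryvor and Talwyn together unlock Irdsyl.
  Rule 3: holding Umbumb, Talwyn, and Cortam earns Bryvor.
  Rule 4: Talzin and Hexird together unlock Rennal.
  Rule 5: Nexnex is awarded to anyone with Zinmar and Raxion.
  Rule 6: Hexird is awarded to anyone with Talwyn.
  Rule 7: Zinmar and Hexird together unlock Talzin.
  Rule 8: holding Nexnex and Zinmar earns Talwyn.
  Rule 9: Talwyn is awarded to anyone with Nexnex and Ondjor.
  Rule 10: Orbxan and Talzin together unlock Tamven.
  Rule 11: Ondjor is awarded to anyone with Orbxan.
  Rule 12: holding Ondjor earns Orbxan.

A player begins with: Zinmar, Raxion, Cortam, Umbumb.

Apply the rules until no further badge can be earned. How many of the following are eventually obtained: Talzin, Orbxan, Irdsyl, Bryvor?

3

With Zinmar and Raxion, Nexnex is earned (Rule 5).
With Nexnex and Zinmar, Talwyn is earned (Rule 8).
With Umbumb, Talwyn, and Cortam, Bryvor is earned (Rule 3).
With Talwyn, Hexird is earned (Rule 6).
With Bryvor and Talwyn, Irdsyl is earned (Rule 2).
With Zinmar and Hexird, Talzin is earned (Rule 7).
Talzin: reached.
Orbxan would need Ondjor (Rule 12), but Ondjor is never earned.
Irdsyl: reached.
Bryvor: reached.
Reached: Talzin, Irdsyl, and Bryvor — 3 of the 4.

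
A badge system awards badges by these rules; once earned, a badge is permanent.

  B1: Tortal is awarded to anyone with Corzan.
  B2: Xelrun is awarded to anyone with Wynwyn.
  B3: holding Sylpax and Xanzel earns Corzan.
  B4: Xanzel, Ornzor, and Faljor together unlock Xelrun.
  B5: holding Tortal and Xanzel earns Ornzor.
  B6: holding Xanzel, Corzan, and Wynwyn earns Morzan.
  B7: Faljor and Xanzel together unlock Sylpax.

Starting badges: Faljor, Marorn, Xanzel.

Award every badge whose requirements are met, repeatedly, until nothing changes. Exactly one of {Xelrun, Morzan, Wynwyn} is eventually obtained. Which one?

With Faljor and Xanzel, Sylpax is earned (B7).
With Sylpax and Xanzel, Corzan is earned (B3).
With Corzan, Tortal is earned (B1).
With Tortal and Xanzel, Ornzor is earned (B5).
With Xanzel, Ornzor, and Faljor, Xelrun is earned (B4).
Morzan would need Xanzel, Corzan, and Wynwyn (B6), but Wynwyn is never earned. No rule produces Wynwyn, and it is not given.

Xelrun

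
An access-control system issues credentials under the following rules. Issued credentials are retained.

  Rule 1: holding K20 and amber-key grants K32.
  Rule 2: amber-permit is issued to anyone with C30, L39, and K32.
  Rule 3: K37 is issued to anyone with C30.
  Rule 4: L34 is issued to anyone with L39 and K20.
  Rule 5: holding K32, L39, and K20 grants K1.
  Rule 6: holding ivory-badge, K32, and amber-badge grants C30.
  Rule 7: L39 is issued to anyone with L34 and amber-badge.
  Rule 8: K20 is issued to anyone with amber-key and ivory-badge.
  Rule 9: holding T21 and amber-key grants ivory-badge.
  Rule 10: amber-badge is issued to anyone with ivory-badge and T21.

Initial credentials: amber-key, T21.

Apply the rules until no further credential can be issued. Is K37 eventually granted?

Yes

Holding T21 and amber-key grants ivory-badge (Rule 9).
Holding amber-key and ivory-badge grants K20 (Rule 8).
Holding ivory-badge and T21 grants amber-badge (Rule 10).
Holding K20 and amber-key grants K32 (Rule 1).
Holding ivory-badge, K32, and amber-badge grants C30 (Rule 6).
Holding C30 grants K37 (Rule 3).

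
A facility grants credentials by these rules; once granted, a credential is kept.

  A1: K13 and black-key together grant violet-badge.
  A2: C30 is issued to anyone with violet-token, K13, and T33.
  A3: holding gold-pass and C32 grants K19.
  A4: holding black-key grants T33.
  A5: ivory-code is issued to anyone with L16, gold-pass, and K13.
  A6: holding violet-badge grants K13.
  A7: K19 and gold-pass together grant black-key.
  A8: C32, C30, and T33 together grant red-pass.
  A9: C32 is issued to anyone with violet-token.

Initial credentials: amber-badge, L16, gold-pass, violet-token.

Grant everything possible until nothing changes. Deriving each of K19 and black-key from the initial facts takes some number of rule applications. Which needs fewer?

K19

K19: Holding violet-token grants C32 (A9). Holding gold-pass and C32 grants K19 (A3). [2 rule applications]
black-key: Holding violet-token grants C32 (A9). Holding gold-pass and C32 grants K19 (A3). Holding K19 and gold-pass grants black-key (A7). [3 rule applications]
K19 needs fewer.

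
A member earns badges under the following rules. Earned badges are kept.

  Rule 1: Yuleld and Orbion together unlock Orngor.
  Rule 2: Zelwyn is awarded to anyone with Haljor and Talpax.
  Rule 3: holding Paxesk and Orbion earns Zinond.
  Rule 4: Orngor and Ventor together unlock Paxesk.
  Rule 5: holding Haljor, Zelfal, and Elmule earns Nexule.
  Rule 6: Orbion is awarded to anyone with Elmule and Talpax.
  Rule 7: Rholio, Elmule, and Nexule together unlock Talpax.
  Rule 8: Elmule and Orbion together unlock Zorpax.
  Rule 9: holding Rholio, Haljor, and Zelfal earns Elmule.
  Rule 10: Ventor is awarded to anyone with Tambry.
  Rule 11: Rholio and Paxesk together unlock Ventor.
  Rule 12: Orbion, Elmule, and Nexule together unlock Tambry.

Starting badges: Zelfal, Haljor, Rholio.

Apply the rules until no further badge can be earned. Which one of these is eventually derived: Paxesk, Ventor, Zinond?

Ventor

With Rholio, Haljor, and Zelfal, Elmule is earned (Rule 9).
With Haljor, Zelfal, and Elmule, Nexule is earned (Rule 5).
With Rholio, Elmule, and Nexule, Talpax is earned (Rule 7).
With Elmule and Talpax, Orbion is earned (Rule 6).
With Orbion, Elmule, and Nexule, Tambry is earned (Rule 12).
With Tambry, Ventor is earned (Rule 10).
Paxesk would need Orngor and Ventor (Rule 4), but Orngor is never earned. Zinond would need Paxesk and Orbion (Rule 3), but Paxesk is never earned.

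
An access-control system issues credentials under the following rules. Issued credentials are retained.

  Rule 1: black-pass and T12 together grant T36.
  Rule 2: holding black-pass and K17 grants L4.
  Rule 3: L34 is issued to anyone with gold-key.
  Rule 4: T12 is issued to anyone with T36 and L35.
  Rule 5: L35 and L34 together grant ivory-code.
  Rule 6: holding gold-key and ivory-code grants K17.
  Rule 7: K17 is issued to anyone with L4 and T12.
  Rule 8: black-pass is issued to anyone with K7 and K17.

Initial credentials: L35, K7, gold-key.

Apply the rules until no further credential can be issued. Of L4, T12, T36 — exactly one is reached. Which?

Holding gold-key grants L34 (Rule 3).
Holding L35 and L34 grants ivory-code (Rule 5).
Holding gold-key and ivory-code grants K17 (Rule 6).
Holding K7 and K17 grants black-pass (Rule 8).
Holding black-pass and K17 grants L4 (Rule 2).
T36 would need black-pass and T12 (Rule 1), but T12 is never granted. T12 would need T36 and L35 (Rule 4), but T36 is never granted.

L4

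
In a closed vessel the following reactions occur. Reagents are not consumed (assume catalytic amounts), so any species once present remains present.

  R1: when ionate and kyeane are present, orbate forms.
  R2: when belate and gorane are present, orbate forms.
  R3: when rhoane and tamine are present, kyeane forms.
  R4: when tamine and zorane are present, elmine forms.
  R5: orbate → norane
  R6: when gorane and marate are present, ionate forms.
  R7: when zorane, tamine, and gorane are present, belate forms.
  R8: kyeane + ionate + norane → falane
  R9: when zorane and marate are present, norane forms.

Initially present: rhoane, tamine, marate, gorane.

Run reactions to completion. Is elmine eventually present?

elmine would need tamine and zorane (R4), but zorane never forms.

No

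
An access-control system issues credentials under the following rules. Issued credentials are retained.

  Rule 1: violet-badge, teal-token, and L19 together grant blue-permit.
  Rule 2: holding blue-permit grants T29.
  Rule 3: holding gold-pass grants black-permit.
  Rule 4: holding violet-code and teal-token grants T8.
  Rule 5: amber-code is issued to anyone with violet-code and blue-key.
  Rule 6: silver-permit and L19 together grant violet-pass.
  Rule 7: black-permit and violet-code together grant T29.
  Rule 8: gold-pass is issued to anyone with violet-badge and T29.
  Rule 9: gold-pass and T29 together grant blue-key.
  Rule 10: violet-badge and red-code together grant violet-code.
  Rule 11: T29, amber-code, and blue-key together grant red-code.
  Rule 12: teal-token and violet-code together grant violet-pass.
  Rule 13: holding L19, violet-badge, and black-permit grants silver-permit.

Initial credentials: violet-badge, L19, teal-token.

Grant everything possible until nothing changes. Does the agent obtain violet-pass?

Yes

Holding violet-badge, teal-token, and L19 grants blue-permit (Rule 1).
Holding blue-permit grants T29 (Rule 2).
Holding violet-badge and T29 grants gold-pass (Rule 8).
Holding gold-pass grants black-permit (Rule 3).
Holding L19, violet-badge, and black-permit grants silver-permit (Rule 13).
Holding silver-permit and L19 grants violet-pass (Rule 6).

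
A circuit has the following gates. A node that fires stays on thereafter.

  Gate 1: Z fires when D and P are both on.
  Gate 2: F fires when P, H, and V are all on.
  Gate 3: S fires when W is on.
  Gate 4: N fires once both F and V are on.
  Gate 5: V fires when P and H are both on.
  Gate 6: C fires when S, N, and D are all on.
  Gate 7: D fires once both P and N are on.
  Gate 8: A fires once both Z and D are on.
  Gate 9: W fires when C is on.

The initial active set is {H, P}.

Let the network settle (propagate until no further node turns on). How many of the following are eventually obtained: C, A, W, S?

Gate 5: P and H on → V on.
Gate 2: P, H, and V on → F on.
F and V are on, so N fires (Gate 4).
Gate 7: P and N on → D on.
Gate 1: D and P on → Z on.
Gate 8: Z and D on → A on.
C would need S, N, and D (Gate 6), but S never turns on.
A: reached.
W would need C (Gate 9), but C never turns on.
S would need W (Gate 3), but W never turns on.
Reached: A — 1 of the 4.

1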